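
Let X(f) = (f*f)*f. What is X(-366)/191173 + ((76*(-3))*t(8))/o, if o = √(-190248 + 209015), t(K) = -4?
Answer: -49027896/191173 + 912*√383/2681 ≈ -249.80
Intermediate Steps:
X(f) = f³ (X(f) = f²*f = f³)
o = 7*√383 (o = √18767 = 7*√383 ≈ 136.99)
X(-366)/191173 + ((76*(-3))*t(8))/o = (-366)³/191173 + ((76*(-3))*(-4))/((7*√383)) = -49027896*1/191173 + (-228*(-4))*(√383/2681) = -49027896/191173 + 912*(√383/2681) = -49027896/191173 + 912*√383/2681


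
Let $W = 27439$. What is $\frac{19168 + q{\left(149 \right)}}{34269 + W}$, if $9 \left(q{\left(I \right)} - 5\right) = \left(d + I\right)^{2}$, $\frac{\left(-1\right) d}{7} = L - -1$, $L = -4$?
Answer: $\frac{201457}{555372} \approx 0.36274$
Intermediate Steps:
$d = 21$ ($d = - 7 \left(-4 - -1\right) = - 7 \left(-4 + 1\right) = \left(-7\right) \left(-3\right) = 21$)
$q{\left(I \right)} = 5 + \frac{\left(21 + I\right)^{2}}{9}$
$\frac{19168 + q{\left(149 \right)}}{34269 + W} = \frac{19168 + \left(5 + \frac{\left(21 + 149\right)^{2}}{9}\right)}{34269 + 27439} = \frac{19168 + \left(5 + \frac{170^{2}}{9}\right)}{61708} = \left(19168 + \left(5 + \frac{1}{9} \cdot 28900\right)\right) \frac{1}{61708} = \left(19168 + \left(5 + \frac{28900}{9}\right)\right) \frac{1}{61708} = \left(19168 + \frac{28945}{9}\right) \frac{1}{61708} = \frac{201457}{9} \cdot \frac{1}{61708} = \frac{201457}{555372}$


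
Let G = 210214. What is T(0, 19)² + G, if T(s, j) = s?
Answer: 210214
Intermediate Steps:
T(0, 19)² + G = 0² + 210214 = 0 + 210214 = 210214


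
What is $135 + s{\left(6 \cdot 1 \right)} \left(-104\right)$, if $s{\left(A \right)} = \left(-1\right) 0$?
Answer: $135$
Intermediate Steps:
$s{\left(A \right)} = 0$
$135 + s{\left(6 \cdot 1 \right)} \left(-104\right) = 135 + 0 \left(-104\right) = 135 + 0 = 135$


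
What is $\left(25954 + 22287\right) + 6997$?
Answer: $55238$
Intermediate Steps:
$\left(25954 + 22287\right) + 6997 = 48241 + 6997 = 55238$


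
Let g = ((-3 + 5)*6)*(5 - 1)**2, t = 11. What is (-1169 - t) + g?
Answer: -988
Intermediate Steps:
g = 192 (g = (2*6)*4**2 = 12*16 = 192)
(-1169 - t) + g = (-1169 - 1*11) + 192 = (-1169 - 11) + 192 = -1180 + 192 = -988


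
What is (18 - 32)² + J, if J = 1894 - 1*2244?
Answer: -154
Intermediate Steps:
J = -350 (J = 1894 - 2244 = -350)
(18 - 32)² + J = (18 - 32)² - 350 = (-14)² - 350 = 196 - 350 = -154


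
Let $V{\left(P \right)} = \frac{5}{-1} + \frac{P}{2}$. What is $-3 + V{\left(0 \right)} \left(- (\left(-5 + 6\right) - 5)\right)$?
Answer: $-23$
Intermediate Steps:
$V{\left(P \right)} = -5 + \frac{P}{2}$ ($V{\left(P \right)} = 5 \left(-1\right) + P \frac{1}{2} = -5 + \frac{P}{2}$)
$-3 + V{\left(0 \right)} \left(- (\left(-5 + 6\right) - 5)\right) = -3 + \left(-5 + \frac{1}{2} \cdot 0\right) \left(- (\left(-5 + 6\right) - 5)\right) = -3 + \left(-5 + 0\right) \left(- (1 - 5)\right) = -3 - 5 \left(\left(-1\right) \left(-4\right)\right) = -3 - 20 = -23$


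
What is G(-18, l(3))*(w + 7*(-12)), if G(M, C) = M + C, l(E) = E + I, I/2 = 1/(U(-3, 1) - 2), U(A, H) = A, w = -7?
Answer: 7007/5 ≈ 1401.4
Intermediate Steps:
I = -2/5 (I = 2/(-3 - 2) = 2/(-5) = 2*(-1/5) = -2/5 ≈ -0.40000)
l(E) = -2/5 + E (l(E) = E - 2/5 = -2/5 + E)
G(M, C) = C + M
G(-18, l(3))*(w + 7*(-12)) = ((-2/5 + 3) - 18)*(-7 + 7*(-12)) = (13/5 - 18)*(-7 - 84) = -77/5*(-91) = 7007/5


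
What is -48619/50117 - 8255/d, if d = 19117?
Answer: -1343165258/958086689 ≈ -1.4019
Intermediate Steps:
-48619/50117 - 8255/d = -48619/50117 - 8255/19117 = -1343165258/958086689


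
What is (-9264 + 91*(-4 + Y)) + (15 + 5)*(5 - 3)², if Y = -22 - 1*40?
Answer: -15190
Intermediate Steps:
Y = -62 (Y = -22 - 40 = -62)
(-9264 + 91*(-4 + Y)) + (15 + 5)*(5 - 3)² = (-9264 + 91*(-4 - 62)) + (15 + 5)*(5 - 3)² = (-9264 + 91*(-66)) + 20*2² = (-9264 - 6006) + 20*4 = -15270 + 80 = -15190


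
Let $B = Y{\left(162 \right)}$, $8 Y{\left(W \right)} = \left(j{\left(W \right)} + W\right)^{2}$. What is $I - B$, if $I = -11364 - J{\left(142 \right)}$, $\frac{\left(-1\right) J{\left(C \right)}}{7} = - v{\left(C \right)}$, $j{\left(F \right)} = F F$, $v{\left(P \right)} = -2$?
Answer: $- \frac{174341909}{2} \approx -8.7171 \cdot 10^{7}$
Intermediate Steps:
$j{\left(F \right)} = F^{2}$
$J{\left(C \right)} = -14$ ($J{\left(C \right)} = - 7 \left(\left(-1\right) \left(-2\right)\right) = \left(-7\right) 2 = -14$)
$Y{\left(W \right)} = \frac{\left(W + W^{2}\right)^{2}}{8}$ ($Y{\left(W \right)} = \frac{\left(W^{2} + W\right)^{2}}{8} = \frac{\left(W + W^{2}\right)^{2}}{8}$)
$B = \frac{174319209}{2}$ ($B = \frac{162^{2} \left(1 + 162\right)^{2}}{8} = \frac{1}{8} \cdot 26244 \cdot 163^{2} = \frac{1}{8} \cdot 26244 \cdot 26569 = \frac{174319209}{2} \approx 8.716 \cdot 10^{7}$)
$I = -11350$ ($I = -11364 - -14 = -11364 + 14 = -11350$)
$I - B = -11350 - \frac{174319209}{2} = - \frac{174341909}{2}$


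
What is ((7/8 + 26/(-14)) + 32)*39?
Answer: 67743/56 ≈ 1209.7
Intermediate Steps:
((7/8 + 26/(-14)) + 32)*39 = ((7*(⅛) + 26*(-1/14)) + 32)*39 = ((7/8 - 13/7) + 32)*39 = (-55/56 + 32)*39 = (1737/56)*39 = 67743/56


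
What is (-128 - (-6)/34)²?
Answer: 4721929/289 ≈ 16339.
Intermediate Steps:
(-128 - (-6)/34)² = (-128 - 1*(-3/17))² = (-128 + 3/17)² = (-2173/17)² = 4721929/289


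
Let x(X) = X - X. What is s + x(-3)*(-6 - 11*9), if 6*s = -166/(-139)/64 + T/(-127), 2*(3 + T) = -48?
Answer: 130637/3389376 ≈ 0.038543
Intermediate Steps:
x(X) = 0
T = -27 (T = -3 + (½)*(-48) = -3 - 24 = -27)
s = 130637/3389376 (s = (-166/(-139)/64 - 27/(-127))/6 = (-166*(-1/139)*(1/64) - 27*(-1/127))/6 = ((166/139)*(1/64) + 27/127)/6 = (83/4448 + 27/127)/6 = (⅙)*(130637/564896) = 130637/3389376 ≈ 0.038543)
s + x(-3)*(-6 - 11*9) = 130637/3389376 + 0*(-6 - 11*9) = 130637/3389376 + 0*(-6 - 99) = 130637/3389376 + 0*(-105) = 130637/3389376 + 0 = 130637/3389376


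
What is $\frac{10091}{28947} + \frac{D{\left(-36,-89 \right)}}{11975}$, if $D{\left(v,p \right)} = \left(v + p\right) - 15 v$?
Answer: $\frac{26570546}{69328065} \approx 0.38326$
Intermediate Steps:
$D{\left(v,p \right)} = p - 14 v$ ($D{\left(v,p \right)} = \left(p + v\right) - 15 v = p - 14 v$)
$\frac{10091}{28947} + \frac{D{\left(-36,-89 \right)}}{11975} = \frac{10091}{28947} + \frac{-89 - -504}{11975} = 10091 \cdot \frac{1}{28947} + \left(-89 + 504\right) \frac{1}{11975} = \frac{10091}{28947} + 415 \cdot \frac{1}{11975} = \frac{10091}{28947} + \frac{83}{2395} = \frac{26570546}{69328065}$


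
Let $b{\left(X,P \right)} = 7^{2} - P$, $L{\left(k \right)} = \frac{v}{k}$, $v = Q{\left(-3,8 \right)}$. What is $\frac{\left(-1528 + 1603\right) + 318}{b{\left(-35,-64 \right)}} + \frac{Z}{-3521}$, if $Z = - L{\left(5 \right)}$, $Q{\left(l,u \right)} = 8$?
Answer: $\frac{6919669}{1989365} \approx 3.4783$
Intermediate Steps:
$v = 8$
$L{\left(k \right)} = \frac{8}{k}$
$b{\left(X,P \right)} = 49 - P$
$Z = - \frac{8}{5} \approx -1.6$
$\frac{\left(-1528 + 1603\right) + 318}{b{\left(-35,-64 \right)}} + \frac{Z}{-3521} = \frac{\left(-1528 + 1603\right) + 318}{49 - -64} - \frac{8}{5 \left(-3521\right)} = \frac{75 + 318}{49 + 64} - - \frac{8}{17605} = \frac{393}{113} + \frac{8}{17605} = \frac{6919669}{1989365}$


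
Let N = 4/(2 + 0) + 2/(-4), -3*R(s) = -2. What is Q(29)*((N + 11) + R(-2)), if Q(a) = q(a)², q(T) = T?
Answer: 66439/6 ≈ 11073.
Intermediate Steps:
Q(a) = a²
R(s) = ⅔ (R(s) = -⅓*(-2) = ⅔)
N = 3/2 (N = 4/2 + 2*(-¼) = 4*(½) - ½ = 2 - ½ = 3/2 ≈ 1.5000)
Q(29)*((N + 11) + R(-2)) = 29²*((3/2 + 11) + ⅔) = 841*(25/2 + ⅔) = 841*(79/6) = 66439/6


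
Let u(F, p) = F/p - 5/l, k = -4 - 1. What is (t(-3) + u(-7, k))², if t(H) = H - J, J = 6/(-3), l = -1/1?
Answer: 729/25 ≈ 29.160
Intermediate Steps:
l = -1 (l = -1*1 = -1)
J = -2 (J = 6*(-⅓) = -2)
t(H) = 2 + H (t(H) = H - 1*(-2) = H + 2 = 2 + H)
k = -5
u(F, p) = 5 + F/p (u(F, p) = F/p - 5/(-1) = F/p - 5*(-1) = F/p + 5 = 5 + F/p)
(t(-3) + u(-7, k))² = ((2 - 3) + (5 - 7/(-5)))² = (-1 + (5 - 7*(-⅕)))² = (-1 + (5 + 7/5))² = (-1 + 32/5)² = (27/5)² = 729/25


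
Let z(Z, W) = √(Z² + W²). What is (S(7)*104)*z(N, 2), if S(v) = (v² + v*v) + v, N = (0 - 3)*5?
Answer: 10920*√229 ≈ 1.6525e+5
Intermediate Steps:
N = -15 (N = -3*5 = -15)
z(Z, W) = √(W² + Z²)
S(v) = v + 2*v² (S(v) = (v² + v²) + v = 2*v² + v = v + 2*v²)
(S(7)*104)*z(N, 2) = ((7*(1 + 2*7))*104)*√(2² + (-15)²) = ((7*(1 + 14))*104)*√(4 + 225) = ((7*15)*104)*√229 = (105*104)*√229 = 10920*√229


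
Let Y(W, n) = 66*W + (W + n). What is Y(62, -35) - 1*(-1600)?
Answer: 5719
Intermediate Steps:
Y(W, n) = n + 67*W
Y(62, -35) - 1*(-1600) = (-35 + 67*62) - 1*(-1600) = (-35 + 4154) + 1600 = 4119 + 1600 = 5719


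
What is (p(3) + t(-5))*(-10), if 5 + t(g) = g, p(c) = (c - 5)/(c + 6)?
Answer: 920/9 ≈ 102.22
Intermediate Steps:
p(c) = (-5 + c)/(6 + c)
t(g) = -5 + g
(p(3) + t(-5))*(-10) = ((-5 + 3)/(6 + 3) + (-5 - 5))*(-10) = (-2/9 - 10)*(-10) = -92/9*(-10) = 920/9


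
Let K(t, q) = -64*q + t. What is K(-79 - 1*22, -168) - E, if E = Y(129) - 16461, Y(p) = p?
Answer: 26983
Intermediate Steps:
E = -16332 (E = 129 - 16461 = -16332)
K(t, q) = t - 64*q
K(-79 - 1*22, -168) - E = ((-79 - 1*22) - 64*(-168)) - 1*(-16332) = ((-79 - 22) + 10752) + 16332 = (-101 + 10752) + 16332 = 10651 + 16332 = 26983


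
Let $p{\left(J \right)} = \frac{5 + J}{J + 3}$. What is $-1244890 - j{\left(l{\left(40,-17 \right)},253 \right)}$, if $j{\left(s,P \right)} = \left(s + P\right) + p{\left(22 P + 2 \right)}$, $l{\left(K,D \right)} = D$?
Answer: $- \frac{6936602519}{5571} \approx -1.2451 \cdot 10^{6}$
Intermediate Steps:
$p{\left(J \right)} = \frac{5 + J}{3 + J}$
$j{\left(s,P \right)} = P + s + \frac{7 + 22 P}{5 + 22 P}$ ($j{\left(s,P \right)} = \left(s + P\right) + \frac{5 + \left(22 P + 2\right)}{3 + \left(22 P + 2\right)} = \left(P + s\right) + \frac{5 + \left(2 + 22 P\right)}{3 + \left(2 + 22 P\right)} = \left(P + s\right) + \frac{7 + 22 P}{5 + 22 P} = P + s + \frac{7 + 22 P}{5 + 22 P}$)
$-1244890 - j{\left(l{\left(40,-17 \right)},253 \right)} = -1244890 - \frac{7 + 22 \cdot 253 + \left(5 + 22 \cdot 253\right) \left(253 - 17\right)}{5 + 22 \cdot 253} = -1244890 - \frac{7 + 5566 + \left(5 + 5566\right) 236}{5 + 5566} = -1244890 - \frac{7 + 5566 + 5571 \cdot 236}{5571} = -1244890 - \frac{7 + 5566 + 1314756}{5571} = -1244890 - \frac{1}{5571} \cdot 1320329 = -1244890 - \frac{1320329}{5571} = - \frac{6936602519}{5571}$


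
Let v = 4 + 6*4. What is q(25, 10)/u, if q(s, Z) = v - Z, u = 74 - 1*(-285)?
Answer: 18/359 ≈ 0.050139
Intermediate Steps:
u = 359 (u = 74 + 285 = 359)
v = 28 (v = 4 + 24 = 28)
q(s, Z) = 28 - Z
q(25, 10)/u = (28 - 1*10)/359 = (28 - 10)*(1/359) = 18*(1/359) = 18/359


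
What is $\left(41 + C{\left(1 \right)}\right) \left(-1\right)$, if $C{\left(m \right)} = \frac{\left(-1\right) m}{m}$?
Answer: $-40$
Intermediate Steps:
$C{\left(m \right)} = -1$
$\left(41 + C{\left(1 \right)}\right) \left(-1\right) = \left(41 - 1\right) \left(-1\right) = 40 \left(-1\right) = -40$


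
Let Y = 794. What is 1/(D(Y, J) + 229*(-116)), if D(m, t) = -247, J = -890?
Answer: -1/26811 ≈ -3.7298e-5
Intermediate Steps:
1/(D(Y, J) + 229*(-116)) = 1/(-247 + 229*(-116)) = 1/(-247 - 26564) = 1/(-26811) = -1/26811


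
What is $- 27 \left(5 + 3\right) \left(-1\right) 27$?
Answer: $5832$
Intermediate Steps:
$- 27 \left(5 + 3\right) \left(-1\right) 27 = - 27 \cdot 8 \left(-1\right) 27 = \left(-27\right) \left(-8\right) 27 = 216 \cdot 27 = 5832$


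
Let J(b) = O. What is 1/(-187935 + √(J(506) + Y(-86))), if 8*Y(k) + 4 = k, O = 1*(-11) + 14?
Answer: -22780/4281159301 - 2*I*√33/141278256933 ≈ -5.321e-6 - 8.1323e-11*I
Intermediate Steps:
O = 3 (O = -11 + 14 = 3)
J(b) = 3
Y(k) = -½ + k/8
1/(-187935 + √(J(506) + Y(-86))) = 1/(-187935 + √(3 + (-½ + (⅛)*(-86)))) = 1/(-187935 + √(3 + (-½ - 43/4))) = 1/(-187935 + √(3 - 45/4)) = 1/(-187935 + √(-33/4)) = 1/(-187935 + I*√33/2)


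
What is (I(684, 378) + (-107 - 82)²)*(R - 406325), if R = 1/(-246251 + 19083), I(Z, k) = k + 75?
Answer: -1669503128089287/113584 ≈ -1.4698e+10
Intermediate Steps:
I(Z, k) = 75 + k
R = -1/227168 (R = 1/(-227168) = -1/227168 ≈ -4.4020e-6)
(I(684, 378) + (-107 - 82)²)*(R - 406325) = ((75 + 378) + (-107 - 82)²)*(-1/227168 - 406325) = (453 + (-189)²)*(-92304037601/227168) = (453 + 35721)*(-92304037601/227168) = 36174*(-92304037601/227168) = -1669503128089287/113584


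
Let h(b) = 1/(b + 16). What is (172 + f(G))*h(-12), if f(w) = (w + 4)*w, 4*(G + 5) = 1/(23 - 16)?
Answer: 138601/3136 ≈ 44.197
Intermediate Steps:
G = -139/28 (G = -5 + 1/(4*(23 - 16)) = -5 + (¼)/7 = -5 + (¼)*(⅐) = -5 + 1/28 = -139/28 ≈ -4.9643)
h(b) = 1/(16 + b)
f(w) = w*(4 + w) (f(w) = (4 + w)*w = w*(4 + w))
(172 + f(G))*h(-12) = (172 - 139*(4 - 139/28)/28)/(16 - 12) = (172 - 139/28*(-27/28))/4 = (172 + 3753/784)*(¼) = (138601/784)*(¼) = 138601/3136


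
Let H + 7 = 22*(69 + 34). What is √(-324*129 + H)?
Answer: 3*I*√4393 ≈ 198.84*I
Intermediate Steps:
H = 2259 (H = -7 + 22*(69 + 34) = -7 + 22*103 = -7 + 2266 = 2259)
√(-324*129 + H) = √(-324*129 + 2259) = √(-41796 + 2259) = √(-39537) = 3*I*√4393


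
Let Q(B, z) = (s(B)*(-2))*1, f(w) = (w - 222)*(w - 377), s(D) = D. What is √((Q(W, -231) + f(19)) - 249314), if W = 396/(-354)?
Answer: 2*I*√153719013/59 ≈ 420.28*I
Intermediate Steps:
W = -66/59 (W = 396*(-1/354) = -66/59 ≈ -1.1186)
f(w) = (-377 + w)*(-222 + w) (f(w) = (-222 + w)*(-377 + w) = (-377 + w)*(-222 + w))
Q(B, z) = -2*B (Q(B, z) = (B*(-2))*1 = -2*B*1 = -2*B)
√((Q(W, -231) + f(19)) - 249314) = √((-2*(-66/59) + (83694 + 19² - 599*19)) - 249314) = √((132/59 + (83694 + 361 - 11381)) - 249314) = √((132/59 + 72674) - 249314) = √(4287898/59 - 249314) = √(-10421628/59) = 2*I*√153719013/59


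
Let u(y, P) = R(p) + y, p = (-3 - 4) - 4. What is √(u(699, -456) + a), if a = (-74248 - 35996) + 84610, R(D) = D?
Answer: I*√24946 ≈ 157.94*I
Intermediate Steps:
p = -11 (p = -7 - 4 = -11)
u(y, P) = -11 + y
a = -25634 (a = -110244 + 84610 = -25634)
√(u(699, -456) + a) = √((-11 + 699) - 25634) = √(688 - 25634) = √(-24946) = I*√24946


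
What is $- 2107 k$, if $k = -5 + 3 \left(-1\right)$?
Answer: $16856$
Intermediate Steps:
$k = -8$ ($k = -5 - 3 = -8$)
$- 2107 k = \left(-2107\right) \left(-8\right) = 16856$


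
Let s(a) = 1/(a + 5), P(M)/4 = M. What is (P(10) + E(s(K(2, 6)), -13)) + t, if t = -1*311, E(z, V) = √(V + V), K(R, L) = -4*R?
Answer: -271 + I*√26 ≈ -271.0 + 5.099*I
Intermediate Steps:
P(M) = 4*M
s(a) = 1/(5 + a)
E(z, V) = √2*√V (E(z, V) = √(2*V) = √2*√V)
t = -311
(P(10) + E(s(K(2, 6)), -13)) + t = (4*10 + √2*√(-13)) - 311 = (40 + √2*(I*√13)) - 311 = (40 + I*√26) - 311 = -271 + I*√26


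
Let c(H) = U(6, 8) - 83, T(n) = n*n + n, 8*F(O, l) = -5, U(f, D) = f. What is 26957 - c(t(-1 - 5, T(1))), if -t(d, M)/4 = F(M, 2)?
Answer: 27034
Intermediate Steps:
F(O, l) = -5/8 (F(O, l) = (⅛)*(-5) = -5/8)
T(n) = n + n² (T(n) = n² + n = n + n²)
t(d, M) = 5/2 (t(d, M) = -4*(-5/8) = 5/2)
c(H) = -77 (c(H) = 6 - 83 = -77)
26957 - c(t(-1 - 5, T(1))) = 26957 - 1*(-77) = 26957 + 77 = 27034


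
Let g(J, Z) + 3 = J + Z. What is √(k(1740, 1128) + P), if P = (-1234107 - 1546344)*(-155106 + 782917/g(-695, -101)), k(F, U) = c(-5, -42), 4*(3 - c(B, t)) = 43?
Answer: 5*√44329453738421381/1598 ≈ 6.5878e+5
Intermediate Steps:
c(B, t) = -31/4 (c(B, t) = 3 - ¼*43 = 3 - 43/4 = -31/4)
g(J, Z) = -3 + J + Z (g(J, Z) = -3 + (J + Z) = -3 + J + Z)
k(F, U) = -31/4
P = 346757303967561/799 (P = (-1234107 - 1546344)*(-155106 + 782917/(-3 - 695 - 101)) = -2780451*(-155106 + 782917/(-799)) = -2780451*(-155106 + 782917*(-1/799)) = -2780451*(-155106 - 782917/799) = -2780451*(-124712611/799) = 346757303967561/799 ≈ 4.3399e+11)
√(k(1740, 1128) + P) = √(-31/4 + 346757303967561/799) = √(1387029215845475/3196) = 5*√44329453738421381/1598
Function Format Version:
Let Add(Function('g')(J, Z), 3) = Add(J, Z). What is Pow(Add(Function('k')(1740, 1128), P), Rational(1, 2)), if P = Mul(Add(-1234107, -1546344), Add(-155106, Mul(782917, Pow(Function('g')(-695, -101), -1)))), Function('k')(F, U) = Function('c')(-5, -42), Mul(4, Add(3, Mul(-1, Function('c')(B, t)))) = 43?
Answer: Mul(Rational(5, 1598), Pow(44329453738421381, Rational(1, 2))) ≈ 6.5878e+5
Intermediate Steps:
Function('c')(B, t) = Rational(-31, 4) (Function('c')(B, t) = Add(3, Mul(Rational(-1, 4), 43)) = Add(3, Rational(-43, 4)) = Rational(-31, 4))
Function('g')(J, Z) = Add(-3, J, Z) (Function('g')(J, Z) = Add(-3, Add(J, Z)) = Add(-3, J, Z))
Function('k')(F, U) = Rational(-31, 4)
P = Rational(346757303967561, 799) (P = Mul(Add(-1234107, -1546344), Add(-155106, Mul(782917, Pow(Add(-3, -695, -101), -1)))) = Mul(-2780451, Add(-155106, Mul(782917, Pow(-799, -1)))) = Mul(-2780451, Add(-155106, Mul(782917, Rational(-1, 799)))) = Mul(-2780451, Add(-155106, Rational(-782917, 799))) = Mul(-2780451, Rational(-124712611, 799)) = Rational(346757303967561, 799) ≈ 4.3399e+11)
Pow(Add(Function('k')(1740, 1128), P), Rational(1, 2)) = Pow(Add(Rational(-31, 4), Rational(346757303967561, 799)), Rational(1, 2)) = Pow(Rational(1387029215845475, 3196), Rational(1, 2)) = Mul(Rational(5, 1598), Pow(44329453738421381, Rational(1, 2)))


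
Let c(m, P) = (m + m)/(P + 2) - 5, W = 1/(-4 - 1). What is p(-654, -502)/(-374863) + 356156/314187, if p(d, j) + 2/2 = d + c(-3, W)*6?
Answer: 133731208463/117777081381 ≈ 1.1355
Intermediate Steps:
W = -⅕ (W = 1/(-5) = -⅕ ≈ -0.20000)
c(m, P) = -5 + 2*m/(2 + P) (c(m, P) = (2*m)/(2 + P) - 5 = 2*m/(2 + P) - 5 = -5 + 2*m/(2 + P))
p(d, j) = -51 + d (p(d, j) = -1 + (d + ((-10 - 5*(-⅕) + 2*(-3))/(2 - ⅕))*6) = -1 + (d + ((-10 + 1 - 6)/(9/5))*6) = -1 + (d + ((5/9)*(-15))*6) = -1 + (d - 25/3*6) = -1 + (d - 50) = -1 + (-50 + d) = -51 + d)
p(-654, -502)/(-374863) + 356156/314187 = (-51 - 654)/(-374863) + 356156/314187 = -705*(-1/374863) + 356156*(1/314187) = 705/374863 + 356156/314187 = 133731208463/117777081381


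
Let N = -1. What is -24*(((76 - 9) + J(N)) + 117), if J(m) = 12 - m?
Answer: -4728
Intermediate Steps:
-24*(((76 - 9) + J(N)) + 117) = -24*(((76 - 9) + (12 - 1*(-1))) + 117) = -24*((67 + (12 + 1)) + 117) = -24*((67 + 13) + 117) = -24*(80 + 117) = -24*197 = -4728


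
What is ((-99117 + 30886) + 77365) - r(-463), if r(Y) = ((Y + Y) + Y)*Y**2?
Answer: 297767675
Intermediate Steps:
r(Y) = 3*Y**3 (r(Y) = (2*Y + Y)*Y**2 = (3*Y)*Y**2 = 3*Y**3)
((-99117 + 30886) + 77365) - r(-463) = ((-99117 + 30886) + 77365) - 3*(-463)**3 = (-68231 + 77365) - 3*(-99252847) = 9134 - 1*(-297758541) = 9134 + 297758541 = 297767675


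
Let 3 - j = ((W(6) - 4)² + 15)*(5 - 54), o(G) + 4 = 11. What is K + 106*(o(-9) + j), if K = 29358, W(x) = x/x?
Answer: 155074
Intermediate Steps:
W(x) = 1
o(G) = 7 (o(G) = -4 + 11 = 7)
j = 1179 (j = 3 - ((1 - 4)² + 15)*(5 - 54) = 3 - ((-3)² + 15)*(-49) = 3 - (9 + 15)*(-49) = 3 - 24*(-49) = 3 - 1*(-1176) = 3 + 1176 = 1179)
K + 106*(o(-9) + j) = 29358 + 106*(7 + 1179) = 29358 + 106*1186 = 29358 + 125716 = 155074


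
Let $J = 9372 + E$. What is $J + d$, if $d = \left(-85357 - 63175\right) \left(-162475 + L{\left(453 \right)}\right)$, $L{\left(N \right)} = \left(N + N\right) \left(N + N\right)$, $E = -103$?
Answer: $-97787666783$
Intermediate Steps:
$L{\left(N \right)} = 4 N^{2}$ ($L{\left(N \right)} = 2 N 2 N = 4 N^{2}$)
$d = -97787676052$ ($d = \left(-85357 - 63175\right) \left(-162475 + 4 \cdot 453^{2}\right) = - 148532 \left(-162475 + 4 \cdot 205209\right) = - 148532 \left(-162475 + 820836\right) = \left(-148532\right) 658361 = -97787676052$)
$J = 9269$ ($J = 9372 - 103 = 9269$)
$J + d = 9269 - 97787676052 = -97787666783$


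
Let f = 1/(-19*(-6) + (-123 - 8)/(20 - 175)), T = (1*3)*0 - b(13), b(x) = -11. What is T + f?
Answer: 195966/17801 ≈ 11.009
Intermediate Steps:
T = 11 (T = (1*3)*0 - 1*(-11) = 3*0 + 11 = 0 + 11 = 11)
f = 155/17801 (f = 1/(114 - 131/(-155)) = 1/(114 - 131*(-1/155)) = 1/(114 + 131/155) = 1/(17801/155) = 155/17801 ≈ 0.0087074)
T + f = 11 + 155/17801 = 195966/17801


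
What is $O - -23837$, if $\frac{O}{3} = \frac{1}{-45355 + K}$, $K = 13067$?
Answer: $\frac{769649053}{32288} \approx 23837.0$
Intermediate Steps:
$O = - \frac{3}{32288}$ ($O = \frac{3}{-45355 + 13067} = \frac{3}{-32288} = 3 \left(- \frac{1}{32288}\right) = - \frac{3}{32288} \approx -9.2914 \cdot 10^{-5}$)
$O - -23837 = - \frac{3}{32288} - -23837 = - \frac{3}{32288} + 23837 = \frac{769649053}{32288}$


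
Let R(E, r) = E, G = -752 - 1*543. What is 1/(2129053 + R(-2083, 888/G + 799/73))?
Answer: 1/2126970 ≈ 4.7015e-7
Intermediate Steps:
G = -1295 (G = -752 - 543 = -1295)
1/(2129053 + R(-2083, 888/G + 799/73)) = 1/(2129053 - 2083) = 1/2126970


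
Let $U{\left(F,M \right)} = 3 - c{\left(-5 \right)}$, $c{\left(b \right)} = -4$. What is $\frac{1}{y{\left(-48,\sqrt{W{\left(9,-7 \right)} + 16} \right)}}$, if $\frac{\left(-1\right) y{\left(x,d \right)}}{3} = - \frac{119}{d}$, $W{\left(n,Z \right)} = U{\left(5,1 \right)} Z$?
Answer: $\frac{i \sqrt{33}}{357} \approx 0.016091 i$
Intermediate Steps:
$U{\left(F,M \right)} = 7$ ($U{\left(F,M \right)} = 3 - -4 = 3 + 4 = 7$)
$W{\left(n,Z \right)} = 7 Z$
$y{\left(x,d \right)} = \frac{357}{d}$ ($y{\left(x,d \right)} = - 3 \left(- \frac{119}{d}\right) = \frac{357}{d}$)
$\frac{1}{y{\left(-48,\sqrt{W{\left(9,-7 \right)} + 16} \right)}} = \frac{1}{357 \frac{1}{\sqrt{7 \left(-7\right) + 16}}} = \frac{1}{357 \frac{1}{\sqrt{-49 + 16}}} = \frac{1}{357 \frac{1}{\sqrt{-33}}} = \frac{1}{357 \frac{1}{i \sqrt{33}}} = \frac{1}{357 \left(- \frac{i \sqrt{33}}{33}\right)} = \frac{1}{\left(- \frac{119}{11}\right) i \sqrt{33}} = \frac{i \sqrt{33}}{357}$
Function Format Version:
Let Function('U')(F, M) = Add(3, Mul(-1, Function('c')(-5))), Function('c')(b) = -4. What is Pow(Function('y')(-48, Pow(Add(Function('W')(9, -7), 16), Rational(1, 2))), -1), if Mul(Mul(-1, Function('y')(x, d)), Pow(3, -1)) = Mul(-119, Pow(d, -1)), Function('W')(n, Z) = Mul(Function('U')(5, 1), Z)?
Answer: Mul(Rational(1, 357), I, Pow(33, Rational(1, 2))) ≈ Mul(0.016091, I)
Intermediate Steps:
Function('U')(F, M) = 7 (Function('U')(F, M) = Add(3, Mul(-1, -4)) = Add(3, 4) = 7)
Function('W')(n, Z) = Mul(7, Z)
Function('y')(x, d) = Mul(357, Pow(d, -1)) (Function('y')(x, d) = Mul(-3, Mul(-119, Pow(d, -1))) = Mul(357, Pow(d, -1)))
Pow(Function('y')(-48, Pow(Add(Function('W')(9, -7), 16), Rational(1, 2))), -1) = Pow(Mul(357, Pow(Pow(Add(Mul(7, -7), 16), Rational(1, 2)), -1)), -1) = Pow(Mul(357, Pow(Pow(Add(-49, 16), Rational(1, 2)), -1)), -1) = Pow(Mul(357, Pow(Pow(-33, Rational(1, 2)), -1)), -1) = Pow(Mul(357, Pow(Mul(I, Pow(33, Rational(1, 2))), -1)), -1) = Pow(Mul(357, Mul(Rational(-1, 33), I, Pow(33, Rational(1, 2)))), -1) = Pow(Mul(Rational(-119, 11), I, Pow(33, Rational(1, 2))), -1) = Mul(Rational(1, 357), I, Pow(33, Rational(1, 2)))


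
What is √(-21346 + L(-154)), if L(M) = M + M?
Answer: 3*I*√2406 ≈ 147.15*I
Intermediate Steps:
L(M) = 2*M
√(-21346 + L(-154)) = √(-21346 + 2*(-154)) = √(-21346 - 308) = √(-21654) = 3*I*√2406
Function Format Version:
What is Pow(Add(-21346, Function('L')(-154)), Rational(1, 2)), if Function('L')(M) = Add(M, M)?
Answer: Mul(3, I, Pow(2406, Rational(1, 2))) ≈ Mul(147.15, I)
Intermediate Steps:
Function('L')(M) = Mul(2, M)
Pow(Add(-21346, Function('L')(-154)), Rational(1, 2)) = Pow(Add(-21346, Mul(2, -154)), Rational(1, 2)) = Pow(Add(-21346, -308), Rational(1, 2)) = Pow(-21654, Rational(1, 2)) = Mul(3, I, Pow(2406, Rational(1, 2)))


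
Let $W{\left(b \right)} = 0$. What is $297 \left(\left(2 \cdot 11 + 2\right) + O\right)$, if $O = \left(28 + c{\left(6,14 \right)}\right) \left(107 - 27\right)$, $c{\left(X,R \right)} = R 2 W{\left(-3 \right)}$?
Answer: $672408$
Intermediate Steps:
$c{\left(X,R \right)} = 0$ ($c{\left(X,R \right)} = R 2 \cdot 0 = 2 R 0 = 0$)
$O = 2240$ ($O = \left(28 + 0\right) \left(107 - 27\right) = 28 \left(107 - 27\right) = 28 \cdot 80 = 2240$)
$297 \left(\left(2 \cdot 11 + 2\right) + O\right) = 297 \left(\left(2 \cdot 11 + 2\right) + 2240\right) = 297 \left(\left(22 + 2\right) + 2240\right) = 297 \left(24 + 2240\right) = 297 \cdot 2264 = 672408$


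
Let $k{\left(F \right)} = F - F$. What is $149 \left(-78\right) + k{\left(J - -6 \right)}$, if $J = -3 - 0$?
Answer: $-11622$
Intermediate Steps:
$J = -3$ ($J = -3 + 0 = -3$)
$k{\left(F \right)} = 0$
$149 \left(-78\right) + k{\left(J - -6 \right)} = 149 \left(-78\right) + 0 = -11622 + 0 = -11622$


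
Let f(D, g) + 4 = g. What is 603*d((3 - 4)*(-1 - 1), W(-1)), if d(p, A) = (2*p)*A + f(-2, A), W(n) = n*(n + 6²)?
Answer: -107937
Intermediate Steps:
f(D, g) = -4 + g
W(n) = n*(36 + n) (W(n) = n*(n + 36) = n*(36 + n))
d(p, A) = -4 + A + 2*A*p (d(p, A) = (2*p)*A + (-4 + A) = 2*A*p + (-4 + A) = -4 + A + 2*A*p)
603*d((3 - 4)*(-1 - 1), W(-1)) = 603*(-4 - (36 - 1) + 2*(-(36 - 1))*((3 - 4)*(-1 - 1))) = 603*(-4 - 1*35 + 2*(-1*35)*(-1*(-2))) = 603*(-4 - 35 + 2*(-35)*2) = 603*(-4 - 35 - 140) = 603*(-179) = -107937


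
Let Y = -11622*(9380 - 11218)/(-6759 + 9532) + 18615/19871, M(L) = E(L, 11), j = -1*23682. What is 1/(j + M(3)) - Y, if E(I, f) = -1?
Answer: -10053924739361816/1304987368289 ≈ -7704.2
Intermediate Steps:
j = -23682
M(L) = -1
Y = 424520739951/55102283 (Y = -11622/(2773/(-1838)) + 18615*(1/19871) = -11622/(2773*(-1/1838)) + 18615/19871 = -11622/(-2773/1838) + 18615/19871 = -11622*(-1838/2773) + 18615/19871 = 21361236/2773 + 18615/19871 = 424520739951/55102283 ≈ 7704.2)
1/(j + M(3)) - Y = 1/(-23682 - 1) - 1*424520739951/55102283 = 1/(-23683) - 424520739951/55102283 = -1/23683 - 424520739951/55102283 = -10053924739361816/1304987368289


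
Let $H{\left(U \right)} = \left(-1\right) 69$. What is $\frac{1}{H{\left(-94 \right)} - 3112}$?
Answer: $- \frac{1}{3181} \approx -0.00031437$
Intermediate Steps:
$H{\left(U \right)} = -69$
$\frac{1}{H{\left(-94 \right)} - 3112} = \frac{1}{-69 - 3112} = \frac{1}{-3181} = - \frac{1}{3181}$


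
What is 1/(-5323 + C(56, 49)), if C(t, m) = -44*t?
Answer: -1/7787 ≈ -0.00012842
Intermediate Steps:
1/(-5323 + C(56, 49)) = 1/(-5323 - 44*56) = 1/(-5323 - 2464) = 1/(-7787) = -1/7787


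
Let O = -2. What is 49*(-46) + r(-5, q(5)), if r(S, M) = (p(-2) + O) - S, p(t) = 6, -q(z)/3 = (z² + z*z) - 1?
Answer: -2245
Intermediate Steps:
q(z) = 3 - 6*z² (q(z) = -3*((z² + z*z) - 1) = -3*((z² + z²) - 1) = -3*(2*z² - 1) = -3*(-1 + 2*z²) = 3 - 6*z²)
r(S, M) = 4 - S (r(S, M) = (6 - 2) - S = 4 - S)
49*(-46) + r(-5, q(5)) = 49*(-46) + (4 - 1*(-5)) = -2254 + (4 + 5) = -2254 + 9 = -2245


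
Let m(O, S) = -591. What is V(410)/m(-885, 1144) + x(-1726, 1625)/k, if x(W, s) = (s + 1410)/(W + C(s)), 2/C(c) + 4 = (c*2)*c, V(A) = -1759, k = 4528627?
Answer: 36306093963062532466/12198353798413566429 ≈ 2.9763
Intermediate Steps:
C(c) = 2/(-4 + 2*c²) (C(c) = 2/(-4 + (c*2)*c) = 2/(-4 + (2*c)*c) = 2/(-4 + 2*c²))
x(W, s) = (1410 + s)/(W + 1/(-2 + s²)) (x(W, s) = (s + 1410)/(W + 1/(-2 + s²)) = (1410 + s)/(W + 1/(-2 + s²)))
V(410)/m(-885, 1144) + x(-1726, 1625)/k = -1759/(-591) + ((-2 + 1625²)*(1410 + 1625)/(1 - 1726*(-2 + 1625²)))/4528627 = -1759*(-1/591) + ((-2 + 2640625)*3035/(1 - 1726*(-2 + 2640625)))*(1/4528627) = 1759/591 + (2640623*3035/(1 - 1726*2640623))*(1/4528627) = 1759/591 + (2640623*3035/(1 - 4557715298))*(1/4528627) = 1759/591 + (2640623*3035/(-4557715297))*(1/4528627) = 1759/591 - 1/4557715297*2640623*3035*(1/4528627) = 1759/591 - 8014290805/4557715297*1/4528627 = 1759/591 - 8014290805/20640192552307219 = 36306093963062532466/12198353798413566429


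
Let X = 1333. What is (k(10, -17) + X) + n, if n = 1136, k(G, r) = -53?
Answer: 2416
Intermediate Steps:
(k(10, -17) + X) + n = (-53 + 1333) + 1136 = 1280 + 1136 = 2416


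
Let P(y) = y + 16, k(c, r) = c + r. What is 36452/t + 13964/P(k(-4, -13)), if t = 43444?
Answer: -151653891/10861 ≈ -13963.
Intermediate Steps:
P(y) = 16 + y
36452/t + 13964/P(k(-4, -13)) = 36452/43444 + 13964/(16 + (-4 - 13)) = 36452*(1/43444) + 13964/(16 - 17) = 9113/10861 + 13964/(-1) = 9113/10861 + 13964*(-1) = 9113/10861 - 13964 = -151653891/10861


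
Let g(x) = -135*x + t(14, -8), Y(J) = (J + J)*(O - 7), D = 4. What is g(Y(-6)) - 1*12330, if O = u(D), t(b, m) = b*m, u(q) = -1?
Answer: -25402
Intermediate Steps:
O = -1
Y(J) = -16*J (Y(J) = (J + J)*(-1 - 7) = (2*J)*(-8) = -16*J)
g(x) = -112 - 135*x (g(x) = -135*x + 14*(-8) = -135*x - 112 = -112 - 135*x)
g(Y(-6)) - 1*12330 = (-112 - (-2160)*(-6)) - 1*12330 = (-112 - 135*96) - 12330 = (-112 - 12960) - 12330 = -13072 - 12330 = -25402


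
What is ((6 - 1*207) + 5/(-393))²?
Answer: 6240684004/154449 ≈ 40406.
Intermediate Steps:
((6 - 1*207) + 5/(-393))² = ((6 - 207) + 5*(-1/393))² = (-201 - 5/393)² = (-78998/393)² = 6240684004/154449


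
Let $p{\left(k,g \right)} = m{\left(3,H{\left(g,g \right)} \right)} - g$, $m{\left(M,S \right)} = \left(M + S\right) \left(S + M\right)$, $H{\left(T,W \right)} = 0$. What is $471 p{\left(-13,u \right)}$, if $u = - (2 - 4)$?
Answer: $3297$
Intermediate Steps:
$u = 2$ ($u = \left(-1\right) \left(-2\right) = 2$)
$m{\left(M,S \right)} = \left(M + S\right)^{2}$ ($m{\left(M,S \right)} = \left(M + S\right) \left(M + S\right) = \left(M + S\right)^{2}$)
$p{\left(k,g \right)} = 9 - g$ ($p{\left(k,g \right)} = \left(3 + 0\right)^{2} - g = 3^{2} - g = 9 - g$)
$471 p{\left(-13,u \right)} = 471 \left(9 - 2\right) = 471 \cdot 7 = 3297$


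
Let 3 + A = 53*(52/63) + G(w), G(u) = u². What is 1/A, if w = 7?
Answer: 63/5654 ≈ 0.011143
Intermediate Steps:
A = 5654/63 (A = -3 + (53*(52/63) + 7²) = -3 + (53*(52*(1/63)) + 49) = -3 + (53*(52/63) + 49) = -3 + (2756/63 + 49) = -3 + 5843/63 = 5654/63 ≈ 89.746)
1/A = 1/(5654/63) = 63/5654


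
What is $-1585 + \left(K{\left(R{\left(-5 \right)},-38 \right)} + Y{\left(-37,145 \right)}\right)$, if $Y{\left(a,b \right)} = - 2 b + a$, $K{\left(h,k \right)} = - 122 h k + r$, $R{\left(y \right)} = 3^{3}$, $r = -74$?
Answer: $123186$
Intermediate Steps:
$R{\left(y \right)} = 27$
$K{\left(h,k \right)} = -74 - 122 h k$ ($K{\left(h,k \right)} = - 122 h k - 74 = -74 - 122 h k$)
$Y{\left(a,b \right)} = a - 2 b$
$-1585 + \left(K{\left(R{\left(-5 \right)},-38 \right)} + Y{\left(-37,145 \right)}\right) = -1585 - \left(401 - 125172\right) = -1585 + \left(\left(-74 + 125172\right) - 327\right) = -1585 + \left(125098 - 327\right) = -1585 + 124771 = 123186$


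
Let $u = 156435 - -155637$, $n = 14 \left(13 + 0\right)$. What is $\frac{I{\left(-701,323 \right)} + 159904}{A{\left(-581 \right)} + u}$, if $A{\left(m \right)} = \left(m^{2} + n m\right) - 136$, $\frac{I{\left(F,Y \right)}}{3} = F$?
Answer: $\frac{157801}{543755} \approx 0.29021$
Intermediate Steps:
$n = 182$ ($n = 14 \cdot 13 = 182$)
$I{\left(F,Y \right)} = 3 F$
$u = 312072$ ($u = 156435 + 155637 = 312072$)
$A{\left(m \right)} = -136 + m^{2} + 182 m$ ($A{\left(m \right)} = \left(m^{2} + 182 m\right) - 136 = -136 + m^{2} + 182 m$)
$\frac{I{\left(-701,323 \right)} + 159904}{A{\left(-581 \right)} + u} = \frac{3 \left(-701\right) + 159904}{\left(-136 + \left(-581\right)^{2} + 182 \left(-581\right)\right) + 312072} = \frac{-2103 + 159904}{\left(-136 + 337561 - 105742\right) + 312072} = \frac{157801}{231683 + 312072} = \frac{157801}{543755}$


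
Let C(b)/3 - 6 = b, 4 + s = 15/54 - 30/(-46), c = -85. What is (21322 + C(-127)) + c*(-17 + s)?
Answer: 9383291/414 ≈ 22665.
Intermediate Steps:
s = -1271/414 (s = -4 + (15/54 - 30/(-46)) = -4 + (15*(1/54) - 30*(-1/46)) = -4 + (5/18 + 15/23) = -4 + 385/414 = -1271/414 ≈ -3.0700)
C(b) = 18 + 3*b
(21322 + C(-127)) + c*(-17 + s) = (21322 + (18 + 3*(-127))) - 85*(-17 - 1271/414) = (21322 + (18 - 381)) - 85*(-8309/414) = (21322 - 363) + 706265/414 = 20959 + 706265/414 = 9383291/414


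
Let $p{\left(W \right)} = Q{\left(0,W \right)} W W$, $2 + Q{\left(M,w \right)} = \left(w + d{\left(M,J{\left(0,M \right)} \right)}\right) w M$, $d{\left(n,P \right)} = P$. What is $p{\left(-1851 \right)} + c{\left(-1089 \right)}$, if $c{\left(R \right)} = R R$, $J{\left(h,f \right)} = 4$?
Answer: $-5666481$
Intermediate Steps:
$c{\left(R \right)} = R^{2}$
$Q{\left(M,w \right)} = -2 + M w \left(4 + w\right)$ ($Q{\left(M,w \right)} = -2 + \left(w + 4\right) w M = -2 + \left(4 + w\right) w M = -2 + w \left(4 + w\right) M = -2 + M w \left(4 + w\right)$)
$p{\left(W \right)} = - 2 W^{2}$ ($p{\left(W \right)} = \left(-2 + 0 W^{2} + 4 \cdot 0 W\right) W W = \left(-2 + 0 + 0\right) W W = - 2 W W = - 2 W^{2}$)
$p{\left(-1851 \right)} + c{\left(-1089 \right)} = - 2 \left(-1851\right)^{2} + \left(-1089\right)^{2} = \left(-2\right) 3426201 + 1185921 = -6852402 + 1185921 = -5666481$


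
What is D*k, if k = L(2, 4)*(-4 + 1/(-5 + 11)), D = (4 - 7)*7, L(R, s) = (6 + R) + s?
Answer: 966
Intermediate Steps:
L(R, s) = 6 + R + s
D = -21 (D = -3*7 = -21)
k = -46 (k = (6 + 2 + 4)*(-4 + 1/(-5 + 11)) = 12*(-4 + 1/6) = 12*(-23/6) = -46)
D*k = -21*(-46) = 966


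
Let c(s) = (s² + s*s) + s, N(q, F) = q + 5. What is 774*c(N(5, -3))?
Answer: 162540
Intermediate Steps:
N(q, F) = 5 + q
c(s) = s + 2*s² (c(s) = (s² + s²) + s = 2*s² + s = s + 2*s²)
774*c(N(5, -3)) = 774*((5 + 5)*(1 + 2*(5 + 5))) = 774*(10*(1 + 2*10)) = 774*(10*(1 + 20)) = 774*(10*21) = 774*210 = 162540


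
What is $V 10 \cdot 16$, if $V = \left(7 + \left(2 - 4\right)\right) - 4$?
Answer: $160$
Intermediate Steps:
$V = 1$ ($V = \left(7 - 2\right) - 4 = 5 - 4 = 1$)
$V 10 \cdot 16 = 1 \cdot 10 \cdot 16 = 10 \cdot 16 = 160$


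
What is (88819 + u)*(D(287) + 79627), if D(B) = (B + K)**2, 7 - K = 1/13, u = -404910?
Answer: -8868566451364/169 ≈ -5.2477e+10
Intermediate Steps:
K = 90/13 (K = 7 - 1/13 = 90/13 ≈ 6.9231)
D(B) = (90/13 + B)**2 (D(B) = (B + 90/13)**2 = (90/13 + B)**2)
(88819 + u)*(D(287) + 79627) = (88819 - 404910)*((90 + 13*287)**2/169 + 79627) = -316091*((90 + 3731)**2/169 + 79627) = -316091*((1/169)*3821**2 + 79627) = -316091*((1/169)*14600041 + 79627) = -316091*(14600041/169 + 79627) = -316091*28057004/169 = -8868566451364/169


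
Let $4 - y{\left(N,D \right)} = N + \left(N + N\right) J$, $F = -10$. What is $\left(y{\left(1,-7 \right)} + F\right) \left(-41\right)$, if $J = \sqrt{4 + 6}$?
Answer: $287 + 82 \sqrt{10} \approx 546.31$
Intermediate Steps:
$J = \sqrt{10} \approx 3.1623$
$y{\left(N,D \right)} = 4 - N - 2 N \sqrt{10}$ ($y{\left(N,D \right)} = 4 - \left(N + \left(N + N\right) \sqrt{10}\right) = 4 - \left(N + 2 N \sqrt{10}\right) = 4 - N - 2 N \sqrt{10}$)
$\left(y{\left(1,-7 \right)} + F\right) \left(-41\right) = \left(\left(4 - 1 - 2 \sqrt{10}\right) - 10\right) \left(-41\right) = \left(\left(3 - 2 \sqrt{10}\right) - 10\right) \left(-41\right) = \left(-7 - 2 \sqrt{10}\right) \left(-41\right) = 287 + 82 \sqrt{10}$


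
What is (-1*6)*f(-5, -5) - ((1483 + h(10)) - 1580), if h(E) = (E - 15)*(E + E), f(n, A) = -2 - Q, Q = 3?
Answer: 227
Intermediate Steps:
f(n, A) = -5 (f(n, A) = -2 - 1*3 = -2 - 3 = -5)
h(E) = 2*E*(-15 + E) (h(E) = (-15 + E)*(2*E) = 2*E*(-15 + E))
(-1*6)*f(-5, -5) - ((1483 + h(10)) - 1580) = -1*6*(-5) - ((1483 + 2*10*(-15 + 10)) - 1580) = -6*(-5) - ((1483 + 2*10*(-5)) - 1580) = 30 - ((1483 - 100) - 1580) = 30 - (1383 - 1580) = 30 - 1*(-197) = 30 + 197 = 227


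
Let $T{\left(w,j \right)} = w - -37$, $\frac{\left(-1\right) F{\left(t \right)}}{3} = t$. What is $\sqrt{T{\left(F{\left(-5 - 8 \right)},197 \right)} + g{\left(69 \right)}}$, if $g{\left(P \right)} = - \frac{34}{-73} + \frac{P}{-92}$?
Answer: $\frac{\sqrt{1613957}}{146} \approx 8.7015$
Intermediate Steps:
$F{\left(t \right)} = - 3 t$
$T{\left(w,j \right)} = 37 + w$ ($T{\left(w,j \right)} = w + 37 = 37 + w$)
$g{\left(P \right)} = \frac{34}{73} - \frac{P}{92}$ ($g{\left(P \right)} = \left(-34\right) \left(- \frac{1}{73}\right) + P \left(- \frac{1}{92}\right) = \frac{34}{73} - \frac{P}{92}$)
$\sqrt{T{\left(F{\left(-5 - 8 \right)},197 \right)} + g{\left(69 \right)}} = \sqrt{\left(37 - 3 \left(-5 - 8\right)\right) + \left(\frac{34}{73} - \frac{3}{4}\right)} = \sqrt{\left(37 - -39\right) - \frac{83}{292}} = \sqrt{\left(37 + 39\right) - \frac{83}{292}} = \sqrt{76 - \frac{83}{292}} = \sqrt{\frac{22109}{292}} = \frac{\sqrt{1613957}}{146}$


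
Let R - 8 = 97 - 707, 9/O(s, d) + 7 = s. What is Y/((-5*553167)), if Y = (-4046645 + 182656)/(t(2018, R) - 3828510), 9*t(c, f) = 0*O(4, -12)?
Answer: -3863989/10589026955850 ≈ -3.6491e-7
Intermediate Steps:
O(s, d) = 9/(-7 + s)
R = -602 (R = 8 + (97 - 707) = 8 - 610 = -602)
t(c, f) = 0 (t(c, f) = (0*(9/(-7 + 4)))/9 = (0*(9/(-3)))/9 = (0*(9*(-⅓)))/9 = (0*(-3))/9 = (⅑)*0 = 0)
Y = 3863989/3828510 (Y = (-4046645 + 182656)/(0 - 3828510) = -3863989/(-3828510) = -3863989*(-1/3828510) = 3863989/3828510 ≈ 1.0093)
Y/((-5*553167)) = 3863989/(3828510*((-5*553167))) = (3863989/3828510)/(-2765835) = (3863989/3828510)*(-1/2765835) = -3863989/10589026955850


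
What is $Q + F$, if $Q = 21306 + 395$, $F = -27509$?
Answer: $-5808$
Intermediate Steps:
$Q = 21701$
$Q + F = 21701 - 27509 = -5808$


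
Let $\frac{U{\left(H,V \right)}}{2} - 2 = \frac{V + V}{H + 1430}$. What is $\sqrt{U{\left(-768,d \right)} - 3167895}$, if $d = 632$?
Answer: $\frac{i \sqrt{347076887467}}{331} \approx 1779.9 i$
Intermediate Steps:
$U{\left(H,V \right)} = 4 + \frac{4 V}{1430 + H}$ ($U{\left(H,V \right)} = 4 + 2 \frac{V + V}{H + 1430} = 4 + 2 \frac{2 V}{1430 + H} = 4 + \frac{4 V}{1430 + H}$)
$\sqrt{U{\left(-768,d \right)} - 3167895} = \sqrt{\frac{4 \left(1430 - 768 + 632\right)}{1430 - 768} - 3167895} = \sqrt{4 \cdot \frac{1}{662} \cdot 1294 - 3167895} = \sqrt{\frac{2588}{331} - 3167895} = \sqrt{- \frac{1048570657}{331}} = \frac{i \sqrt{347076887467}}{331}$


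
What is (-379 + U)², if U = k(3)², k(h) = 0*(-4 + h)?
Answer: 143641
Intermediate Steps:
k(h) = 0
U = 0 (U = 0² = 0)
(-379 + U)² = (-379 + 0)² = (-379)² = 143641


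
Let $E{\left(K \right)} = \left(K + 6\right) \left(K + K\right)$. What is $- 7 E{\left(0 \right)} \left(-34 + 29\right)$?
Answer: $0$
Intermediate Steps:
$E{\left(K \right)} = 2 K \left(6 + K\right)$ ($E{\left(K \right)} = \left(6 + K\right) 2 K = 2 K \left(6 + K\right)$)
$- 7 E{\left(0 \right)} \left(-34 + 29\right) = - 7 \cdot 2 \cdot 0 \left(6 + 0\right) \left(-34 + 29\right) = - 7 \cdot 2 \cdot 0 \cdot 6 \left(-5\right) = \left(-7\right) 0 \left(-5\right) = 0 \left(-5\right) = 0$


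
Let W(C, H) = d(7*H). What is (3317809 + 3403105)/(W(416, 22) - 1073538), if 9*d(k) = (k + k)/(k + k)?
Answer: -60488226/9661841 ≈ -6.2605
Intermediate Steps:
d(k) = ⅑ (d(k) = ((k + k)/(k + k))/9 = ((2*k)/((2*k)))/9 = ((2*k)*(1/(2*k)))/9 = (⅑)*1 = ⅑)
W(C, H) = ⅑
(3317809 + 3403105)/(W(416, 22) - 1073538) = (3317809 + 3403105)/(⅑ - 1073538) = 6720914/(-9661841/9) = 6720914*(-9/9661841) = -60488226/9661841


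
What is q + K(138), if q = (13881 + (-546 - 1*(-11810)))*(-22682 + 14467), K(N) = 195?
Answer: -206565980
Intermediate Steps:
q = -206566175 (q = (13881 + (-546 + 11810))*(-8215) = (13881 + 11264)*(-8215) = 25145*(-8215) = -206566175)
q + K(138) = -206566175 + 195 = -206565980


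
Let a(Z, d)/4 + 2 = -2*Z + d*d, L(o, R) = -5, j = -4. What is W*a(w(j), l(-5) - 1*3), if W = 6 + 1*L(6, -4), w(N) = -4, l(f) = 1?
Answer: 40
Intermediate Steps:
a(Z, d) = -8 - 8*Z + 4*d² (a(Z, d) = -8 + 4*(-2*Z + d*d) = -8 + 4*(-2*Z + d²) = -8 + 4*(d² - 2*Z) = -8 + (-8*Z + 4*d²) = -8 - 8*Z + 4*d²)
W = 1 (W = 6 + 1*(-5) = 6 - 5 = 1)
W*a(w(j), l(-5) - 1*3) = 1*(-8 - 8*(-4) + 4*(1 - 1*3)²) = 1*(-8 + 32 + 4*(1 - 3)²) = 1*(-8 + 32 + 4*(-2)²) = 1*(-8 + 32 + 4*4) = 1*(-8 + 32 + 16) = 1*40 = 40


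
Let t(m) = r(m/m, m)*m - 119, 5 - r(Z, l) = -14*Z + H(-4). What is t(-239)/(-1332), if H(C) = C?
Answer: 156/37 ≈ 4.2162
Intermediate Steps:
r(Z, l) = 9 + 14*Z (r(Z, l) = 5 - (-14*Z - 4) = 5 - (-4 - 14*Z) = 5 + (4 + 14*Z) = 9 + 14*Z)
t(m) = -119 + 23*m (t(m) = (9 + 14*(m/m))*m - 119 = (9 + 14*1)*m - 119 = (9 + 14)*m - 119 = 23*m - 119 = -119 + 23*m)
t(-239)/(-1332) = (-119 + 23*(-239))/(-1332) = (-119 - 5497)*(-1/1332) = -5616*(-1/1332) = 156/37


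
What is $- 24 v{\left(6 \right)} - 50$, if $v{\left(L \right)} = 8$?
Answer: $-242$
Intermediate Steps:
$- 24 v{\left(6 \right)} - 50 = \left(-24\right) 8 - 50 = -192 - 50 = -242$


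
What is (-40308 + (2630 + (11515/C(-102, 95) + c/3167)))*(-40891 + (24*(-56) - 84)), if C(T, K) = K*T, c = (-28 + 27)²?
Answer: 9786756165472669/6137646 ≈ 1.5945e+9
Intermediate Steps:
c = 1 (c = (-1)² = 1)
(-40308 + (2630 + (11515/C(-102, 95) + c/3167)))*(-40891 + (24*(-56) - 84)) = (-40308 + (2630 + (11515/((95*(-102))) + 1/3167)))*(-40891 + (24*(-56) - 84)) = (-40308 + (2630 + (11515/(-9690) + 1*(1/3167))))*(-40891 + (-1344 - 84)) = (-40308 + (2630 + (11515*(-1/9690) + 1/3167)))*(-40891 - 1428) = (-40308 + (2630 + (-2303/1938 + 1/3167)))*(-42319) = (-40308 + (2630 - 7291663/6137646))*(-42319) = (-40308 + 16134717317/6137646)*(-42319) = -231261517651/6137646*(-42319) = 9786756165472669/6137646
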